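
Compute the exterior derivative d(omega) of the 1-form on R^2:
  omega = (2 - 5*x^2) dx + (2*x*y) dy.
d(omega) = (2*y) dx ∧ dy

For a 1-form omega = sum_i f_i dx_i, the exterior derivative is
  d(omega) = sum_{i < j} (∂f_j/∂x_i - ∂f_i/∂x_j) dx_i ∧ dx_j.
  coefficient of dx ∧ dy: ∂f_2/∂x - ∂f_1/∂y = ∂(2*x*y)/∂x - ∂(2 - 5*x^2)/∂y = 2*y
Assembling: d(omega) = (2*y) dx ∧ dy.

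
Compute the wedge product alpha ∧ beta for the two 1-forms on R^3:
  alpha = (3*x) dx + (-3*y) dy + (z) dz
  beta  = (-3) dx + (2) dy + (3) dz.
alpha ∧ beta = (6*x - 9*y) dx ∧ dy + (9*x + 3*z) dx ∧ dz + (-9*y - 2*z) dy ∧ dz

Distribute the wedge, using dx_i ∧ dx_j = -dx_j ∧ dx_i and dx_i ∧ dx_i = 0. For each pair (i, j) with i < j, the coefficient of dx_i ∧ dx_j in alpha ∧ beta is (alpha_i * beta_j - alpha_j * beta_i). Collecting: alpha ∧ beta = (6*x - 9*y) dx ∧ dy + (9*x + 3*z) dx ∧ dz + (-9*y - 2*z) dy ∧ dz.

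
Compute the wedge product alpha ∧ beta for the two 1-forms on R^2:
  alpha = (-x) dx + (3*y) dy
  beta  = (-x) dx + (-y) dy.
alpha ∧ beta = (4*x*y) dx ∧ dy

Distribute the wedge, using dx_i ∧ dx_j = -dx_j ∧ dx_i and dx_i ∧ dx_i = 0. For each pair (i, j) with i < j, the coefficient of dx_i ∧ dx_j in alpha ∧ beta is (alpha_i * beta_j - alpha_j * beta_i). Collecting: alpha ∧ beta = (4*x*y) dx ∧ dy.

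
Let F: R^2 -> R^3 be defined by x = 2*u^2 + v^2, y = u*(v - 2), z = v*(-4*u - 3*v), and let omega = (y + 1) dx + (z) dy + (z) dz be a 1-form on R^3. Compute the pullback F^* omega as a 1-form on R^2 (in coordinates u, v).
F^* omega = (4*u^2*v - 8*u^2 + 12*u*v^2 + 8*u*v + 4*u + 9*v^3 + 6*v^2) du + (v*(12*u^2 + 35*u*v - 4*u + 18*v^2 + 2)) dv

Using F^*(f dg) = (f ∘ F) d(g ∘ F), substitute each coordinate x_i by F_i(u, v) in f_i, and replace dx_i by d F_i = (∂F_i/∂u) du + (∂F_i/∂v) dv.
  For the x component: f_1(F) = u*v - 2*u + 1; d F_1 = (4*u) du + (2*v) dv
  For the y component: f_2(F) = v*(-4*u - 3*v); d F_2 = (v - 2) du + (u) dv
  For the z component: f_3(F) = v*(-4*u - 3*v); d F_3 = (-4*v) du + (-4*u - 6*v) dv
Combining and collecting du, dv coefficients:
  coeff of du: 4*u^2*v - 8*u^2 + 12*u*v^2 + 8*u*v + 4*u + 9*v^3 + 6*v^2
  coeff of dv: v*(12*u^2 + 35*u*v - 4*u + 18*v^2 + 2)
F^* omega = (4*u^2*v - 8*u^2 + 12*u*v^2 + 8*u*v + 4*u + 9*v^3 + 6*v^2) du + (v*(12*u^2 + 35*u*v - 4*u + 18*v^2 + 2)) dv.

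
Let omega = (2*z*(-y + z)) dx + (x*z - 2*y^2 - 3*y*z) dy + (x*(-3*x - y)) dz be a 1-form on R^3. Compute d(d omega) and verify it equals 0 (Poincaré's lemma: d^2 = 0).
d(d omega) = 0

Step 1: d omega = sum_{i<j} (∂f_j/∂x_i - ∂f_i/∂x_j) dx_i ∧ dx_j:
  coeff of dx ∧ dy: 3*z
  coeff of dx ∧ dz: -6*x + y - 4*z
  coeff of dy ∧ dz: -2*x + 3*y
Step 2: Apply d again to each 2-form coefficient. The only possible 3-form in R^3 is dx ∧ dy ∧ dz, with coefficient
  ∂(coeff of dy∧dz)/∂x - ∂(coeff of dx∧dz)/∂y + ∂(coeff of dx∧dy)/∂z
  = ∂/∂x (-2*x + 3*y) - ∂/∂y (-6*x + y - 4*z) + ∂/∂z (3*z).
Each of these terms simplifies to sums of mixed partials that cancel in pairs. The result is 0 (by equality of mixed partials for smooth functions — Schwarz / Clairaut).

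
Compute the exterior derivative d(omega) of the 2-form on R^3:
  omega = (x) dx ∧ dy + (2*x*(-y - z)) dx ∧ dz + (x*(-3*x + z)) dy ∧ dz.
d(omega) = (-4*x + z) dx ∧ dy ∧ dz

For a 2-form omega = sum_{i<j} g_{ij} dx_i ∧ dx_j, the exterior derivative is
  d(omega) = sum_{i<j} d(g_{ij}) ∧ dx_i ∧ dx_j = sum_{i<j, k} (∂g_{ij}/∂x_k) dx_k ∧ dx_i ∧ dx_j.
Expand each term, using dx_k ∧ dx_i ∧ dx_j = sgn(permutation) dx_{(a)} ∧ dx_{(b)} ∧ dx_{(c)} with (a < b < c) sorted:
  d(2*x*(-y - z)) includes (∂/∂y)(2*x*(-y - z)) dy = (-2*x) dy, which multiplied by dx ∧ dz gives (2*x) dx ∧ dy ∧ dz
  d(x*(-3*x + z)) includes (∂/∂x)(x*(-3*x + z)) dx = (-6*x + z) dx, which multiplied by dy ∧ dz gives (-6*x + z) dx ∧ dy ∧ dz
Collecting like 3-forms: d(omega) = (-4*x + z) dx ∧ dy ∧ dz.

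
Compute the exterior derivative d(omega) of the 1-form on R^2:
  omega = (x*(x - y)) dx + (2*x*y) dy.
d(omega) = (x + 2*y) dx ∧ dy

For a 1-form omega = sum_i f_i dx_i, the exterior derivative is
  d(omega) = sum_{i < j} (∂f_j/∂x_i - ∂f_i/∂x_j) dx_i ∧ dx_j.
  coefficient of dx ∧ dy: ∂f_2/∂x - ∂f_1/∂y = ∂(2*x*y)/∂x - ∂(x*(x - y))/∂y = x + 2*y
Assembling: d(omega) = (x + 2*y) dx ∧ dy.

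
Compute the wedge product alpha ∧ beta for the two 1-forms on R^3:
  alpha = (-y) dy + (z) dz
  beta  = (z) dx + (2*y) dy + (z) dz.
alpha ∧ beta = (y*z) dx ∧ dy + (-3*y*z) dy ∧ dz + (-z^2) dx ∧ dz

Distribute the wedge, using dx_i ∧ dx_j = -dx_j ∧ dx_i and dx_i ∧ dx_i = 0. For each pair (i, j) with i < j, the coefficient of dx_i ∧ dx_j in alpha ∧ beta is (alpha_i * beta_j - alpha_j * beta_i). Collecting: alpha ∧ beta = (y*z) dx ∧ dy + (-3*y*z) dy ∧ dz + (-z^2) dx ∧ dz.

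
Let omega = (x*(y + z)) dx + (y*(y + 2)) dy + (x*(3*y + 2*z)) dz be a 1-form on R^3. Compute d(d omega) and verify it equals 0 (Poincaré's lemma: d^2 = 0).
d(d omega) = 0

Step 1: d omega = sum_{i<j} (∂f_j/∂x_i - ∂f_i/∂x_j) dx_i ∧ dx_j:
  coeff of dx ∧ dy: -x
  coeff of dx ∧ dz: -x + 3*y + 2*z
  coeff of dy ∧ dz: 3*x
Step 2: Apply d again to each 2-form coefficient. The only possible 3-form in R^3 is dx ∧ dy ∧ dz, with coefficient
  ∂(coeff of dy∧dz)/∂x - ∂(coeff of dx∧dz)/∂y + ∂(coeff of dx∧dy)/∂z
  = ∂/∂x (3*x) - ∂/∂y (-x + 3*y + 2*z) + ∂/∂z (-x).
Each of these terms simplifies to sums of mixed partials that cancel in pairs. The result is 0 (by equality of mixed partials for smooth functions — Schwarz / Clairaut).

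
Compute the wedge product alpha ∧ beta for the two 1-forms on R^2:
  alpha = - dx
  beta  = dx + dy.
alpha ∧ beta = (-1) dx ∧ dy

Distribute the wedge, using dx_i ∧ dx_j = -dx_j ∧ dx_i and dx_i ∧ dx_i = 0. For each pair (i, j) with i < j, the coefficient of dx_i ∧ dx_j in alpha ∧ beta is (alpha_i * beta_j - alpha_j * beta_i). Collecting: alpha ∧ beta = (-1) dx ∧ dy.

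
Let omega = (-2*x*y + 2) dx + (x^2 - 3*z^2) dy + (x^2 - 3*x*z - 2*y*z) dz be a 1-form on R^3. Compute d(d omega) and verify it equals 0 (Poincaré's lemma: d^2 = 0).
d(d omega) = 0

Step 1: d omega = sum_{i<j} (∂f_j/∂x_i - ∂f_i/∂x_j) dx_i ∧ dx_j:
  coeff of dx ∧ dy: 4*x
  coeff of dx ∧ dz: 2*x - 3*z
  coeff of dy ∧ dz: 4*z
Step 2: Apply d again to each 2-form coefficient. The only possible 3-form in R^3 is dx ∧ dy ∧ dz, with coefficient
  ∂(coeff of dy∧dz)/∂x - ∂(coeff of dx∧dz)/∂y + ∂(coeff of dx∧dy)/∂z
  = ∂/∂x (4*z) - ∂/∂y (2*x - 3*z) + ∂/∂z (4*x).
Each of these terms simplifies to sums of mixed partials that cancel in pairs. The result is 0 (by equality of mixed partials for smooth functions — Schwarz / Clairaut).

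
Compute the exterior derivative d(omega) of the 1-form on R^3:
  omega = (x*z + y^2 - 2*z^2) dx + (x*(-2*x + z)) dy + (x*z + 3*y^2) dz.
d(omega) = (-4*x - 2*y + z) dx ∧ dy + (-x + 5*z) dx ∧ dz + (-x + 6*y) dy ∧ dz

For a 1-form omega = sum_i f_i dx_i, the exterior derivative is
  d(omega) = sum_{i < j} (∂f_j/∂x_i - ∂f_i/∂x_j) dx_i ∧ dx_j.
  coefficient of dx ∧ dy: ∂f_2/∂x - ∂f_1/∂y = ∂(x*(-2*x + z))/∂x - ∂(x*z + y^2 - 2*z^2)/∂y = -4*x - 2*y + z
  coefficient of dx ∧ dz: ∂f_3/∂x - ∂f_1/∂z = ∂(x*z + 3*y^2)/∂x - ∂(x*z + y^2 - 2*z^2)/∂z = -x + 5*z
  coefficient of dy ∧ dz: ∂f_3/∂y - ∂f_2/∂z = ∂(x*z + 3*y^2)/∂y - ∂(x*(-2*x + z))/∂z = -x + 6*y
Assembling: d(omega) = (-4*x - 2*y + z) dx ∧ dy + (-x + 5*z) dx ∧ dz + (-x + 6*y) dy ∧ dz.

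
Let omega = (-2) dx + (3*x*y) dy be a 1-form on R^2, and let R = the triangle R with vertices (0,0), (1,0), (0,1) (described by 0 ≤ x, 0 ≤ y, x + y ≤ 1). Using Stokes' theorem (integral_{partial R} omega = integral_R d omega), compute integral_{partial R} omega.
integral_(partial R) omega = 1/2

Stokes: integral_partial_R omega = integral_R d omega with d omega = (∂Q/∂x - ∂P/∂y) dx ∧ dy.
  ∂Q/∂x = 3*y
  ∂P/∂y = 0
  integrand = ∂Q/∂x - ∂P/∂y = 3*y.
Integrating over R: integral_0^1 integral_0^{1-x} (3*y) dy dx = 1/2.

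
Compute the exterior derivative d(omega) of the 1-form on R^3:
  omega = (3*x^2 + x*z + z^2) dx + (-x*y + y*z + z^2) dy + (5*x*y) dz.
d(omega) = (-y) dx ∧ dy + (-x + 5*y - 2*z) dx ∧ dz + (5*x - y - 2*z) dy ∧ dz

For a 1-form omega = sum_i f_i dx_i, the exterior derivative is
  d(omega) = sum_{i < j} (∂f_j/∂x_i - ∂f_i/∂x_j) dx_i ∧ dx_j.
  coefficient of dx ∧ dy: ∂f_2/∂x - ∂f_1/∂y = ∂(-x*y + y*z + z^2)/∂x - ∂(3*x^2 + x*z + z^2)/∂y = -y
  coefficient of dx ∧ dz: ∂f_3/∂x - ∂f_1/∂z = ∂(5*x*y)/∂x - ∂(3*x^2 + x*z + z^2)/∂z = -x + 5*y - 2*z
  coefficient of dy ∧ dz: ∂f_3/∂y - ∂f_2/∂z = ∂(5*x*y)/∂y - ∂(-x*y + y*z + z^2)/∂z = 5*x - y - 2*z
Assembling: d(omega) = (-y) dx ∧ dy + (-x + 5*y - 2*z) dx ∧ dz + (5*x - y - 2*z) dy ∧ dz.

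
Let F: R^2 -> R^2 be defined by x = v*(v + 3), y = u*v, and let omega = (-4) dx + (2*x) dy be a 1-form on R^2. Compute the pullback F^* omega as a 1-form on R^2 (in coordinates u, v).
F^* omega = (2*v^2*(v + 3)) du + (2*u*v^2 + 6*u*v - 8*v - 12) dv

Using F^*(f dg) = (f ∘ F) d(g ∘ F), substitute each coordinate x_i by F_i(u, v) in f_i, and replace dx_i by d F_i = (∂F_i/∂u) du + (∂F_i/∂v) dv.
  For the x component: f_1(F) = -4; d F_1 = (0) du + (2*v + 3) dv
  For the y component: f_2(F) = 2*v*(v + 3); d F_2 = (v) du + (u) dv
Combining and collecting du, dv coefficients:
  coeff of du: 2*v^2*(v + 3)
  coeff of dv: 2*u*v^2 + 6*u*v - 8*v - 12
F^* omega = (2*v^2*(v + 3)) du + (2*u*v^2 + 6*u*v - 8*v - 12) dv.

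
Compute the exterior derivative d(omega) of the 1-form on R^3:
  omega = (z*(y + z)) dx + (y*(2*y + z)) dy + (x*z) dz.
d(omega) = (-z) dx ∧ dy + (-y - z) dx ∧ dz + (-y) dy ∧ dz

For a 1-form omega = sum_i f_i dx_i, the exterior derivative is
  d(omega) = sum_{i < j} (∂f_j/∂x_i - ∂f_i/∂x_j) dx_i ∧ dx_j.
  coefficient of dx ∧ dy: ∂f_2/∂x - ∂f_1/∂y = ∂(y*(2*y + z))/∂x - ∂(z*(y + z))/∂y = -z
  coefficient of dx ∧ dz: ∂f_3/∂x - ∂f_1/∂z = ∂(x*z)/∂x - ∂(z*(y + z))/∂z = -y - z
  coefficient of dy ∧ dz: ∂f_3/∂y - ∂f_2/∂z = ∂(x*z)/∂y - ∂(y*(2*y + z))/∂z = -y
Assembling: d(omega) = (-z) dx ∧ dy + (-y - z) dx ∧ dz + (-y) dy ∧ dz.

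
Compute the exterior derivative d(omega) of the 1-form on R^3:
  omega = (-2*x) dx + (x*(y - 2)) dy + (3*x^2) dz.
d(omega) = (y - 2) dx ∧ dy + (6*x) dx ∧ dz

For a 1-form omega = sum_i f_i dx_i, the exterior derivative is
  d(omega) = sum_{i < j} (∂f_j/∂x_i - ∂f_i/∂x_j) dx_i ∧ dx_j.
  coefficient of dx ∧ dy: ∂f_2/∂x - ∂f_1/∂y = ∂(x*(y - 2))/∂x - ∂(-2*x)/∂y = y - 2
  coefficient of dx ∧ dz: ∂f_3/∂x - ∂f_1/∂z = ∂(3*x^2)/∂x - ∂(-2*x)/∂z = 6*x
Assembling: d(omega) = (y - 2) dx ∧ dy + (6*x) dx ∧ dz.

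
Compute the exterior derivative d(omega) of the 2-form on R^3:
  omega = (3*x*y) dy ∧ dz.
d(omega) = (3*y) dx ∧ dy ∧ dz

For a 2-form omega = sum_{i<j} g_{ij} dx_i ∧ dx_j, the exterior derivative is
  d(omega) = sum_{i<j} d(g_{ij}) ∧ dx_i ∧ dx_j = sum_{i<j, k} (∂g_{ij}/∂x_k) dx_k ∧ dx_i ∧ dx_j.
Expand each term, using dx_k ∧ dx_i ∧ dx_j = sgn(permutation) dx_{(a)} ∧ dx_{(b)} ∧ dx_{(c)} with (a < b < c) sorted:
  d(3*x*y) includes (∂/∂x)(3*x*y) dx = (3*y) dx, which multiplied by dy ∧ dz gives (3*y) dx ∧ dy ∧ dz
Collecting like 3-forms: d(omega) = (3*y) dx ∧ dy ∧ dz.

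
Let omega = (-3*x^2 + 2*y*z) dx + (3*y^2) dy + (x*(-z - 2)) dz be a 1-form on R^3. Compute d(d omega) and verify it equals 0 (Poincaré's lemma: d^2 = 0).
d(d omega) = 0

Step 1: d omega = sum_{i<j} (∂f_j/∂x_i - ∂f_i/∂x_j) dx_i ∧ dx_j:
  coeff of dx ∧ dy: -2*z
  coeff of dx ∧ dz: -2*y - z - 2
  coeff of dy ∧ dz: 0
Step 2: Apply d again to each 2-form coefficient. The only possible 3-form in R^3 is dx ∧ dy ∧ dz, with coefficient
  ∂(coeff of dy∧dz)/∂x - ∂(coeff of dx∧dz)/∂y + ∂(coeff of dx∧dy)/∂z
  = ∂/∂x (0) - ∂/∂y (-2*y - z - 2) + ∂/∂z (-2*z).
Each of these terms simplifies to sums of mixed partials that cancel in pairs. The result is 0 (by equality of mixed partials for smooth functions — Schwarz / Clairaut).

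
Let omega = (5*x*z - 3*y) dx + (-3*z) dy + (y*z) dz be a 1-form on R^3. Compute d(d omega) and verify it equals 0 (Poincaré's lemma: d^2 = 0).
d(d omega) = 0

Step 1: d omega = sum_{i<j} (∂f_j/∂x_i - ∂f_i/∂x_j) dx_i ∧ dx_j:
  coeff of dx ∧ dy: 3
  coeff of dx ∧ dz: -5*x
  coeff of dy ∧ dz: z + 3
Step 2: Apply d again to each 2-form coefficient. The only possible 3-form in R^3 is dx ∧ dy ∧ dz, with coefficient
  ∂(coeff of dy∧dz)/∂x - ∂(coeff of dx∧dz)/∂y + ∂(coeff of dx∧dy)/∂z
  = ∂/∂x (z + 3) - ∂/∂y (-5*x) + ∂/∂z (3).
Each of these terms simplifies to sums of mixed partials that cancel in pairs. The result is 0 (by equality of mixed partials for smooth functions — Schwarz / Clairaut).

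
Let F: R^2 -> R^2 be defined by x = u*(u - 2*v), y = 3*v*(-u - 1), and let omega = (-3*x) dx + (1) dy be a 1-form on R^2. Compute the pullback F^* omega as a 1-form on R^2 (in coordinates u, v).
F^* omega = (-6*u^3 + 18*u^2*v - 12*u*v^2 - 3*v) du + (6*u^3 - 12*u^2*v - 3*u - 3) dv

Using F^*(f dg) = (f ∘ F) d(g ∘ F), substitute each coordinate x_i by F_i(u, v) in f_i, and replace dx_i by d F_i = (∂F_i/∂u) du + (∂F_i/∂v) dv.
  For the x component: f_1(F) = 3*u*(-u + 2*v); d F_1 = (2*u - 2*v) du + (-2*u) dv
  For the y component: f_2(F) = 1; d F_2 = (-3*v) du + (-3*u - 3) dv
Combining and collecting du, dv coefficients:
  coeff of du: -6*u^3 + 18*u^2*v - 12*u*v^2 - 3*v
  coeff of dv: 6*u^3 - 12*u^2*v - 3*u - 3
F^* omega = (-6*u^3 + 18*u^2*v - 12*u*v^2 - 3*v) du + (6*u^3 - 12*u^2*v - 3*u - 3) dv.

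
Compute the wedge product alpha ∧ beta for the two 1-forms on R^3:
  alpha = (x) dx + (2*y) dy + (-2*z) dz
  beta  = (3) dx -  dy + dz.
alpha ∧ beta = (-x - 6*y) dx ∧ dy + (x + 6*z) dx ∧ dz + (2*y - 2*z) dy ∧ dz

Distribute the wedge, using dx_i ∧ dx_j = -dx_j ∧ dx_i and dx_i ∧ dx_i = 0. For each pair (i, j) with i < j, the coefficient of dx_i ∧ dx_j in alpha ∧ beta is (alpha_i * beta_j - alpha_j * beta_i). Collecting: alpha ∧ beta = (-x - 6*y) dx ∧ dy + (x + 6*z) dx ∧ dz + (2*y - 2*z) dy ∧ dz.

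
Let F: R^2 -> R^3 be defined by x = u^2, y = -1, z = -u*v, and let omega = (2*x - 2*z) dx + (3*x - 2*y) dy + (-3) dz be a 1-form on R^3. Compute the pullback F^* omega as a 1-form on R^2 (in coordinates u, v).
F^* omega = (4*u^3 + 4*u^2*v + 3*v) du + (3*u) dv

Using F^*(f dg) = (f ∘ F) d(g ∘ F), substitute each coordinate x_i by F_i(u, v) in f_i, and replace dx_i by d F_i = (∂F_i/∂u) du + (∂F_i/∂v) dv.
  For the x component: f_1(F) = 2*u*(u + v); d F_1 = (2*u) du + (0) dv
  For the y component: f_2(F) = 3*u^2 + 2; d F_2 = (0) du + (0) dv
  For the z component: f_3(F) = -3; d F_3 = (-v) du + (-u) dv
Combining and collecting du, dv coefficients:
  coeff of du: 4*u^3 + 4*u^2*v + 3*v
  coeff of dv: 3*u
F^* omega = (4*u^3 + 4*u^2*v + 3*v) du + (3*u) dv.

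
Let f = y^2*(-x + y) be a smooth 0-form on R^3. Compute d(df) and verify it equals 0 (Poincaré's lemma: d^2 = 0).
d(df) = 0

Step 1: df = sum_i (∂f/∂x_i) dx_i = (-y^2) dx + (y*(-2*x + 3*y)) dy + (0) dz.
Step 2: Apply d again. Using the 1-form formula, the coefficient of dx ∧ dy in d(df) is ∂^2 f/∂x ∂y - ∂^2 f/∂y ∂x = (-2*y) - (-2*y) = 0 (equality of mixed partials for smooth f).
Similarly for dx ∧ dz and dy ∧ dz — all coefficients vanish. So d(df) = 0.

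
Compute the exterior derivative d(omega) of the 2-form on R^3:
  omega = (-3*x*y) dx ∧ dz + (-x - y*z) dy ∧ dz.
d(omega) = (3*x - 1) dx ∧ dy ∧ dz

For a 2-form omega = sum_{i<j} g_{ij} dx_i ∧ dx_j, the exterior derivative is
  d(omega) = sum_{i<j} d(g_{ij}) ∧ dx_i ∧ dx_j = sum_{i<j, k} (∂g_{ij}/∂x_k) dx_k ∧ dx_i ∧ dx_j.
Expand each term, using dx_k ∧ dx_i ∧ dx_j = sgn(permutation) dx_{(a)} ∧ dx_{(b)} ∧ dx_{(c)} with (a < b < c) sorted:
  d(-3*x*y) includes (∂/∂y)(-3*x*y) dy = (-3*x) dy, which multiplied by dx ∧ dz gives (3*x) dx ∧ dy ∧ dz
  d(-x - y*z) includes (∂/∂x)(-x - y*z) dx = (-1) dx, which multiplied by dy ∧ dz gives (-1) dx ∧ dy ∧ dz
Collecting like 3-forms: d(omega) = (3*x - 1) dx ∧ dy ∧ dz.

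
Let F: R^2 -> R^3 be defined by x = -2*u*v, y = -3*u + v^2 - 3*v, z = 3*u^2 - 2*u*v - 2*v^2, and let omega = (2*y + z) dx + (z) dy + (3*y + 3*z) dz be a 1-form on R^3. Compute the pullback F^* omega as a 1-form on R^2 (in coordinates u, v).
F^* omega = (54*u^3 - 60*u^2*v - 63*u^2 - 2*u*v^2 - 18*u*v + 6*v^3 + 36*v^2) du + (-24*u^3 - 14*u^2*v + 21*u^2 + 26*u*v^2 + 72*u*v + 8*v^3 + 42*v^2) dv

Using F^*(f dg) = (f ∘ F) d(g ∘ F), substitute each coordinate x_i by F_i(u, v) in f_i, and replace dx_i by d F_i = (∂F_i/∂u) du + (∂F_i/∂v) dv.
  For the x component: f_1(F) = 3*u^2 - 2*u*v - 6*u - 6*v; d F_1 = (-2*v) du + (-2*u) dv
  For the y component: f_2(F) = 3*u^2 - 2*u*v - 2*v^2; d F_2 = (-3) du + (2*v - 3) dv
  For the z component: f_3(F) = 9*u^2 - 6*u*v - 9*u - 3*v^2 - 9*v; d F_3 = (6*u - 2*v) du + (-2*u - 4*v) dv
Combining and collecting du, dv coefficients:
  coeff of du: 54*u^3 - 60*u^2*v - 63*u^2 - 2*u*v^2 - 18*u*v + 6*v^3 + 36*v^2
  coeff of dv: -24*u^3 - 14*u^2*v + 21*u^2 + 26*u*v^2 + 72*u*v + 8*v^3 + 42*v^2
F^* omega = (54*u^3 - 60*u^2*v - 63*u^2 - 2*u*v^2 - 18*u*v + 6*v^3 + 36*v^2) du + (-24*u^3 - 14*u^2*v + 21*u^2 + 26*u*v^2 + 72*u*v + 8*v^3 + 42*v^2) dv.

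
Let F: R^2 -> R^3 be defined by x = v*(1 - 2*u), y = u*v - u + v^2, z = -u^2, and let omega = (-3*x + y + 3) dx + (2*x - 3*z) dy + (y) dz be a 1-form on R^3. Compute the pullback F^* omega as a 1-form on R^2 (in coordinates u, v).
F^* omega = (u^2*v - u^2 - 20*u*v^2 + 6*u*v - 2*v^3 + 8*v^2 - 8*v) du + (3*u^3 - 12*u^2*v + 2*u^2 - 10*u*v^2 + 15*u*v - 7*u + 5*v^2 - 3*v + 3) dv

Using F^*(f dg) = (f ∘ F) d(g ∘ F), substitute each coordinate x_i by F_i(u, v) in f_i, and replace dx_i by d F_i = (∂F_i/∂u) du + (∂F_i/∂v) dv.
  For the x component: f_1(F) = 7*u*v - u + v^2 - 3*v + 3; d F_1 = (-2*v) du + (1 - 2*u) dv
  For the y component: f_2(F) = 3*u^2 - 4*u*v + 2*v; d F_2 = (v - 1) du + (u + 2*v) dv
  For the z component: f_3(F) = u*v - u + v^2; d F_3 = (-2*u) du + (0) dv
Combining and collecting du, dv coefficients:
  coeff of du: u^2*v - u^2 - 20*u*v^2 + 6*u*v - 2*v^3 + 8*v^2 - 8*v
  coeff of dv: 3*u^3 - 12*u^2*v + 2*u^2 - 10*u*v^2 + 15*u*v - 7*u + 5*v^2 - 3*v + 3
F^* omega = (u^2*v - u^2 - 20*u*v^2 + 6*u*v - 2*v^3 + 8*v^2 - 8*v) du + (3*u^3 - 12*u^2*v + 2*u^2 - 10*u*v^2 + 15*u*v - 7*u + 5*v^2 - 3*v + 3) dv.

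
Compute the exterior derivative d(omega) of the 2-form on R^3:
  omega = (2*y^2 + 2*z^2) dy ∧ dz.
d(omega) = 0

For a 2-form omega = sum_{i<j} g_{ij} dx_i ∧ dx_j, the exterior derivative is
  d(omega) = sum_{i<j} d(g_{ij}) ∧ dx_i ∧ dx_j = sum_{i<j, k} (∂g_{ij}/∂x_k) dx_k ∧ dx_i ∧ dx_j.
Expand each term, using dx_k ∧ dx_i ∧ dx_j = sgn(permutation) dx_{(a)} ∧ dx_{(b)} ∧ dx_{(c)} with (a < b < c) sorted:

Collecting like 3-forms: d(omega) = 0.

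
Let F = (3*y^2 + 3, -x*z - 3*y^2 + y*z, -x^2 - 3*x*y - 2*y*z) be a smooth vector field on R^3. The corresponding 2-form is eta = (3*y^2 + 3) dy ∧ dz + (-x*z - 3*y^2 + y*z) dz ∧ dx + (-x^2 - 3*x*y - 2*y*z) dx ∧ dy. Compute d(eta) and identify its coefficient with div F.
d(eta) = (-8*y + z) dx ∧ dy ∧ dz; div F = -8*y + z

For a 2-form in R^3 of the form above, applying d gives a 3-form with coefficient ∂P/∂x + ∂Q/∂y + ∂R/∂z:
  ∂P/∂x = 0
  ∂Q/∂y = -6*y + z
  ∂R/∂z = -2*y
Sum = -8*y + z, which is exactly div F.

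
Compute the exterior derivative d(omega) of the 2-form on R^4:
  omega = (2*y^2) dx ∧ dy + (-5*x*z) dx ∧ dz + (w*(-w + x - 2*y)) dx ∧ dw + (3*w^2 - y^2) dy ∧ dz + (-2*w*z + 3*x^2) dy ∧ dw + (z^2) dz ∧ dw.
d(omega) = (2*w + 6*x) dx ∧ dy ∧ dw + (8*w) dy ∧ dz ∧ dw

For a 2-form omega = sum_{i<j} g_{ij} dx_i ∧ dx_j, the exterior derivative is
  d(omega) = sum_{i<j} d(g_{ij}) ∧ dx_i ∧ dx_j = sum_{i<j, k} (∂g_{ij}/∂x_k) dx_k ∧ dx_i ∧ dx_j.
Expand each term, using dx_k ∧ dx_i ∧ dx_j = sgn(permutation) dx_{(a)} ∧ dx_{(b)} ∧ dx_{(c)} with (a < b < c) sorted:
  d(w*(-w + x - 2*y)) includes (∂/∂y)(w*(-w + x - 2*y)) dy = (-2*w) dy, which multiplied by dx ∧ dw gives (2*w) dx ∧ dy ∧ dw
  d(3*w^2 - y^2) includes (∂/∂w)(3*w^2 - y^2) dw = (6*w) dw, which multiplied by dy ∧ dz gives (6*w) dy ∧ dz ∧ dw
  d(-2*w*z + 3*x^2) includes (∂/∂x)(-2*w*z + 3*x^2) dx = (6*x) dx, which multiplied by dy ∧ dw gives (6*x) dx ∧ dy ∧ dw
  d(-2*w*z + 3*x^2) includes (∂/∂z)(-2*w*z + 3*x^2) dz = (-2*w) dz, which multiplied by dy ∧ dw gives (2*w) dy ∧ dz ∧ dw
Collecting like 3-forms: d(omega) = (2*w + 6*x) dx ∧ dy ∧ dw + (8*w) dy ∧ dz ∧ dw.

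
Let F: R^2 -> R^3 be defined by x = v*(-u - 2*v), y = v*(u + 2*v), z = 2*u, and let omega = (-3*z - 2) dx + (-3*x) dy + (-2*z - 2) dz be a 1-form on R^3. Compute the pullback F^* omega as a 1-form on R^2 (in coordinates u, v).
F^* omega = (3*u*v^2 + 6*u*v - 8*u + 6*v^3 + 2*v - 4) du + (3*u^2*v + 6*u^2 + 18*u*v^2 + 24*u*v + 2*u + 24*v^3 + 8*v) dv

Using F^*(f dg) = (f ∘ F) d(g ∘ F), substitute each coordinate x_i by F_i(u, v) in f_i, and replace dx_i by d F_i = (∂F_i/∂u) du + (∂F_i/∂v) dv.
  For the x component: f_1(F) = -6*u - 2; d F_1 = (-v) du + (-u - 4*v) dv
  For the y component: f_2(F) = 3*v*(u + 2*v); d F_2 = (v) du + (u + 4*v) dv
  For the z component: f_3(F) = -4*u - 2; d F_3 = (2) du + (0) dv
Combining and collecting du, dv coefficients:
  coeff of du: 3*u*v^2 + 6*u*v - 8*u + 6*v^3 + 2*v - 4
  coeff of dv: 3*u^2*v + 6*u^2 + 18*u*v^2 + 24*u*v + 2*u + 24*v^3 + 8*v
F^* omega = (3*u*v^2 + 6*u*v - 8*u + 6*v^3 + 2*v - 4) du + (3*u^2*v + 6*u^2 + 18*u*v^2 + 24*u*v + 2*u + 24*v^3 + 8*v) dv.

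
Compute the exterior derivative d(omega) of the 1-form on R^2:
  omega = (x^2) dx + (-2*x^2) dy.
d(omega) = (-4*x) dx ∧ dy

For a 1-form omega = sum_i f_i dx_i, the exterior derivative is
  d(omega) = sum_{i < j} (∂f_j/∂x_i - ∂f_i/∂x_j) dx_i ∧ dx_j.
  coefficient of dx ∧ dy: ∂f_2/∂x - ∂f_1/∂y = ∂(-2*x^2)/∂x - ∂(x^2)/∂y = -4*x
Assembling: d(omega) = (-4*x) dx ∧ dy.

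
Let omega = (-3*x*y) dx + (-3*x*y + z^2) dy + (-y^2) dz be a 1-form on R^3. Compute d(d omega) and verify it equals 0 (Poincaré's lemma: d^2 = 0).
d(d omega) = 0

Step 1: d omega = sum_{i<j} (∂f_j/∂x_i - ∂f_i/∂x_j) dx_i ∧ dx_j:
  coeff of dx ∧ dy: 3*x - 3*y
  coeff of dx ∧ dz: 0
  coeff of dy ∧ dz: -2*y - 2*z
Step 2: Apply d again to each 2-form coefficient. The only possible 3-form in R^3 is dx ∧ dy ∧ dz, with coefficient
  ∂(coeff of dy∧dz)/∂x - ∂(coeff of dx∧dz)/∂y + ∂(coeff of dx∧dy)/∂z
  = ∂/∂x (-2*y - 2*z) - ∂/∂y (0) + ∂/∂z (3*x - 3*y).
Each of these terms simplifies to sums of mixed partials that cancel in pairs. The result is 0 (by equality of mixed partials for smooth functions — Schwarz / Clairaut).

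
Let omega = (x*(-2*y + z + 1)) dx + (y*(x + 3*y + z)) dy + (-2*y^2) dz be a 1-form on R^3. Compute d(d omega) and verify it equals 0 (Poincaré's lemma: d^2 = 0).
d(d omega) = 0

Step 1: d omega = sum_{i<j} (∂f_j/∂x_i - ∂f_i/∂x_j) dx_i ∧ dx_j:
  coeff of dx ∧ dy: 2*x + y
  coeff of dx ∧ dz: -x
  coeff of dy ∧ dz: -5*y
Step 2: Apply d again to each 2-form coefficient. The only possible 3-form in R^3 is dx ∧ dy ∧ dz, with coefficient
  ∂(coeff of dy∧dz)/∂x - ∂(coeff of dx∧dz)/∂y + ∂(coeff of dx∧dy)/∂z
  = ∂/∂x (-5*y) - ∂/∂y (-x) + ∂/∂z (2*x + y).
Each of these terms simplifies to sums of mixed partials that cancel in pairs. The result is 0 (by equality of mixed partials for smooth functions — Schwarz / Clairaut).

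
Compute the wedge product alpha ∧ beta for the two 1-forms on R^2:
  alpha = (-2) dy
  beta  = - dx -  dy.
alpha ∧ beta = (-2) dx ∧ dy

Distribute the wedge, using dx_i ∧ dx_j = -dx_j ∧ dx_i and dx_i ∧ dx_i = 0. For each pair (i, j) with i < j, the coefficient of dx_i ∧ dx_j in alpha ∧ beta is (alpha_i * beta_j - alpha_j * beta_i). Collecting: alpha ∧ beta = (-2) dx ∧ dy.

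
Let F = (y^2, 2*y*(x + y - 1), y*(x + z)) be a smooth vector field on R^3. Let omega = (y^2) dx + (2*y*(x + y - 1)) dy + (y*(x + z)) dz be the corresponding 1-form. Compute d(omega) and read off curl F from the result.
d(omega) = (x + z) dy ∧ dz + (-y) dz ∧ dx + (0) dx ∧ dy; curl F = (x + z, -y, 0)

d omega = sum_{i<j} (∂f_j/∂x_i - ∂f_i/∂x_j) dx_i ∧ dx_j. Under the identification (dy ∧ dz, dz ∧ dx, dx ∧ dy) ↔ (e_x, e_y, e_z), the coefficients are exactly the components of curl F. Compute:
  ∂R/∂y - ∂Q/∂z = (x + z) - (0) = x + z
  ∂P/∂z - ∂R/∂x = (0) - (y) = -y
  ∂Q/∂x - ∂P/∂y = (2*y) - (2*y) = 0.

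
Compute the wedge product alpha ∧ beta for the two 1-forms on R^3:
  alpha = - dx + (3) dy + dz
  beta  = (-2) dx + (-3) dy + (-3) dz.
alpha ∧ beta = (9) dx ∧ dy + (5) dx ∧ dz + (-6) dy ∧ dz

Distribute the wedge, using dx_i ∧ dx_j = -dx_j ∧ dx_i and dx_i ∧ dx_i = 0. For each pair (i, j) with i < j, the coefficient of dx_i ∧ dx_j in alpha ∧ beta is (alpha_i * beta_j - alpha_j * beta_i). Collecting: alpha ∧ beta = (9) dx ∧ dy + (5) dx ∧ dz + (-6) dy ∧ dz.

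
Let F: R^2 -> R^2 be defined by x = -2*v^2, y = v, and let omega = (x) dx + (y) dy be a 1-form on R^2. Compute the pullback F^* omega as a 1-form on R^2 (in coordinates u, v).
F^* omega = (8*v^3 + v) dv

Using F^*(f dg) = (f ∘ F) d(g ∘ F), substitute each coordinate x_i by F_i(u, v) in f_i, and replace dx_i by d F_i = (∂F_i/∂u) du + (∂F_i/∂v) dv.
  For the x component: f_1(F) = -2*v^2; d F_1 = (0) du + (-4*v) dv
  For the y component: f_2(F) = v; d F_2 = (0) du + (1) dv
Combining and collecting du, dv coefficients:
  coeff of du: 0
  coeff of dv: 8*v^3 + v
F^* omega = (8*v^3 + v) dv.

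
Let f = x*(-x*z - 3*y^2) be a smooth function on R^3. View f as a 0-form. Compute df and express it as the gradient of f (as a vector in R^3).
df = (-2*x*z - 3*y^2) dx + (-6*x*y) dy + (-x^2) dz; grad f = (-2*x*z - 3*y^2, -6*x*y, -x^2)

For a 0-form f, d f = (∂f/∂x) dx + (∂f/∂y) dy + (∂f/∂z) dz. The components of the vector representation are exactly the entries of grad f in Cartesian coordinates:
  ∂f/∂x = -2*x*z - 3*y^2
  ∂f/∂y = -6*x*y
  ∂f/∂z = -x^2.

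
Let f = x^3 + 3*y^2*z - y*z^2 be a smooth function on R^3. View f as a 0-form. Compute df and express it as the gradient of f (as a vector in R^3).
df = (3*x^2) dx + (z*(6*y - z)) dy + (y*(3*y - 2*z)) dz; grad f = (3*x^2, z*(6*y - z), y*(3*y - 2*z))

For a 0-form f, d f = (∂f/∂x) dx + (∂f/∂y) dy + (∂f/∂z) dz. The components of the vector representation are exactly the entries of grad f in Cartesian coordinates:
  ∂f/∂x = 3*x^2
  ∂f/∂y = z*(6*y - z)
  ∂f/∂z = y*(3*y - 2*z).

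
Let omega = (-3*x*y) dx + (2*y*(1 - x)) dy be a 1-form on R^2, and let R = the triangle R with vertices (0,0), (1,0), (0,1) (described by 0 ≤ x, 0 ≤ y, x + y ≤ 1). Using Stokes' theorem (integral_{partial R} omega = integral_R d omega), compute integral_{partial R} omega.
integral_(partial R) omega = 1/6

Stokes: integral_partial_R omega = integral_R d omega with d omega = (∂Q/∂x - ∂P/∂y) dx ∧ dy.
  ∂Q/∂x = -2*y
  ∂P/∂y = -3*x
  integrand = ∂Q/∂x - ∂P/∂y = 3*x - 2*y.
Integrating over R: integral_0^1 integral_0^{1-x} (3*x - 2*y) dy dx = 1/6.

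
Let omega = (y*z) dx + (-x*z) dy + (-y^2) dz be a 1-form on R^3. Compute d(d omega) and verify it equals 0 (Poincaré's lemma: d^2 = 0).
d(d omega) = 0

Step 1: d omega = sum_{i<j} (∂f_j/∂x_i - ∂f_i/∂x_j) dx_i ∧ dx_j:
  coeff of dx ∧ dy: -2*z
  coeff of dx ∧ dz: -y
  coeff of dy ∧ dz: x - 2*y
Step 2: Apply d again to each 2-form coefficient. The only possible 3-form in R^3 is dx ∧ dy ∧ dz, with coefficient
  ∂(coeff of dy∧dz)/∂x - ∂(coeff of dx∧dz)/∂y + ∂(coeff of dx∧dy)/∂z
  = ∂/∂x (x - 2*y) - ∂/∂y (-y) + ∂/∂z (-2*z).
Each of these terms simplifies to sums of mixed partials that cancel in pairs. The result is 0 (by equality of mixed partials for smooth functions — Schwarz / Clairaut).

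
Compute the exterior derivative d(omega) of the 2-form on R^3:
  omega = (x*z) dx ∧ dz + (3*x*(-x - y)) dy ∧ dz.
d(omega) = (-6*x - 3*y) dx ∧ dy ∧ dz

For a 2-form omega = sum_{i<j} g_{ij} dx_i ∧ dx_j, the exterior derivative is
  d(omega) = sum_{i<j} d(g_{ij}) ∧ dx_i ∧ dx_j = sum_{i<j, k} (∂g_{ij}/∂x_k) dx_k ∧ dx_i ∧ dx_j.
Expand each term, using dx_k ∧ dx_i ∧ dx_j = sgn(permutation) dx_{(a)} ∧ dx_{(b)} ∧ dx_{(c)} with (a < b < c) sorted:
  d(3*x*(-x - y)) includes (∂/∂x)(3*x*(-x - y)) dx = (-6*x - 3*y) dx, which multiplied by dy ∧ dz gives (-6*x - 3*y) dx ∧ dy ∧ dz
Collecting like 3-forms: d(omega) = (-6*x - 3*y) dx ∧ dy ∧ dz.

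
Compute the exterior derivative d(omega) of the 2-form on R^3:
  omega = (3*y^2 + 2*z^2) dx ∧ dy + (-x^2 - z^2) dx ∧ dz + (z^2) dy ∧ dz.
d(omega) = (4*z) dx ∧ dy ∧ dz

For a 2-form omega = sum_{i<j} g_{ij} dx_i ∧ dx_j, the exterior derivative is
  d(omega) = sum_{i<j} d(g_{ij}) ∧ dx_i ∧ dx_j = sum_{i<j, k} (∂g_{ij}/∂x_k) dx_k ∧ dx_i ∧ dx_j.
Expand each term, using dx_k ∧ dx_i ∧ dx_j = sgn(permutation) dx_{(a)} ∧ dx_{(b)} ∧ dx_{(c)} with (a < b < c) sorted:
  d(3*y^2 + 2*z^2) includes (∂/∂z)(3*y^2 + 2*z^2) dz = (4*z) dz, which multiplied by dx ∧ dy gives (4*z) dx ∧ dy ∧ dz
Collecting like 3-forms: d(omega) = (4*z) dx ∧ dy ∧ dz.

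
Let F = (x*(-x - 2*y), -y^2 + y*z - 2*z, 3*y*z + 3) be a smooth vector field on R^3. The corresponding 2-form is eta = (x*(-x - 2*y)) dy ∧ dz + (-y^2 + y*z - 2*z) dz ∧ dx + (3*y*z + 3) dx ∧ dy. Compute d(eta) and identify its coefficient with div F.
d(eta) = (-2*x - y + z) dx ∧ dy ∧ dz; div F = -2*x - y + z

For a 2-form in R^3 of the form above, applying d gives a 3-form with coefficient ∂P/∂x + ∂Q/∂y + ∂R/∂z:
  ∂P/∂x = -2*x - 2*y
  ∂Q/∂y = -2*y + z
  ∂R/∂z = 3*y
Sum = -2*x - y + z, which is exactly div F.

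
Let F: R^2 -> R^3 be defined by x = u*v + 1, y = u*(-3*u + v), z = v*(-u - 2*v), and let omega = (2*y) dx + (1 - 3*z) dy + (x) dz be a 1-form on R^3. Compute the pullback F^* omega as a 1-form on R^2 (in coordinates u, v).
F^* omega = (-24*u^2*v - 32*u*v^2 - 6*u + 6*v^3) du + (-6*u^3 + 4*u^2*v + 2*u*v^2 - 4*v) dv

Using F^*(f dg) = (f ∘ F) d(g ∘ F), substitute each coordinate x_i by F_i(u, v) in f_i, and replace dx_i by d F_i = (∂F_i/∂u) du + (∂F_i/∂v) dv.
  For the x component: f_1(F) = 2*u*(-3*u + v); d F_1 = (v) du + (u) dv
  For the y component: f_2(F) = 3*u*v + 6*v^2 + 1; d F_2 = (-6*u + v) du + (u) dv
  For the z component: f_3(F) = u*v + 1; d F_3 = (-v) du + (-u - 4*v) dv
Combining and collecting du, dv coefficients:
  coeff of du: -24*u^2*v - 32*u*v^2 - 6*u + 6*v^3
  coeff of dv: -6*u^3 + 4*u^2*v + 2*u*v^2 - 4*v
F^* omega = (-24*u^2*v - 32*u*v^2 - 6*u + 6*v^3) du + (-6*u^3 + 4*u^2*v + 2*u*v^2 - 4*v) dv.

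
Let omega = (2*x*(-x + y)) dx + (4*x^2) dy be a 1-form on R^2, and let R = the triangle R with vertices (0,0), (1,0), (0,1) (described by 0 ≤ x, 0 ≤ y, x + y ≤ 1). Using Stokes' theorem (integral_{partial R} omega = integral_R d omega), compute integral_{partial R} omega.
integral_(partial R) omega = 1

Stokes: integral_partial_R omega = integral_R d omega with d omega = (∂Q/∂x - ∂P/∂y) dx ∧ dy.
  ∂Q/∂x = 8*x
  ∂P/∂y = 2*x
  integrand = ∂Q/∂x - ∂P/∂y = 6*x.
Integrating over R: integral_0^1 integral_0^{1-x} (6*x) dy dx = 1.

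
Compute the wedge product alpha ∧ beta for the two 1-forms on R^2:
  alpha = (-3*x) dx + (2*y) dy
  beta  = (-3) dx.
alpha ∧ beta = (6*y) dx ∧ dy

Distribute the wedge, using dx_i ∧ dx_j = -dx_j ∧ dx_i and dx_i ∧ dx_i = 0. For each pair (i, j) with i < j, the coefficient of dx_i ∧ dx_j in alpha ∧ beta is (alpha_i * beta_j - alpha_j * beta_i). Collecting: alpha ∧ beta = (6*y) dx ∧ dy.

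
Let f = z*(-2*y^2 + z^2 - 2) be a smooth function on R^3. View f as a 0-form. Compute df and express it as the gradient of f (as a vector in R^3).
df = (0) dx + (-4*y*z) dy + (-2*y^2 + 3*z^2 - 2) dz; grad f = (0, -4*y*z, -2*y^2 + 3*z^2 - 2)

For a 0-form f, d f = (∂f/∂x) dx + (∂f/∂y) dy + (∂f/∂z) dz. The components of the vector representation are exactly the entries of grad f in Cartesian coordinates:
  ∂f/∂x = 0
  ∂f/∂y = -4*y*z
  ∂f/∂z = -2*y^2 + 3*z^2 - 2.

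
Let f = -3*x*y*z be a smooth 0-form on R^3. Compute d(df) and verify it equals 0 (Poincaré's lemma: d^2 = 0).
d(df) = 0

Step 1: df = sum_i (∂f/∂x_i) dx_i = (-3*y*z) dx + (-3*x*z) dy + (-3*x*y) dz.
Step 2: Apply d again. Using the 1-form formula, the coefficient of dx ∧ dy in d(df) is ∂^2 f/∂x ∂y - ∂^2 f/∂y ∂x = (-3*z) - (-3*z) = 0 (equality of mixed partials for smooth f).
Similarly for dx ∧ dz and dy ∧ dz — all coefficients vanish. So d(df) = 0.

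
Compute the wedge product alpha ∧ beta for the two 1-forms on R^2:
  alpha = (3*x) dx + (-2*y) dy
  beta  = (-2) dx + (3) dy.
alpha ∧ beta = (9*x - 4*y) dx ∧ dy

Distribute the wedge, using dx_i ∧ dx_j = -dx_j ∧ dx_i and dx_i ∧ dx_i = 0. For each pair (i, j) with i < j, the coefficient of dx_i ∧ dx_j in alpha ∧ beta is (alpha_i * beta_j - alpha_j * beta_i). Collecting: alpha ∧ beta = (9*x - 4*y) dx ∧ dy.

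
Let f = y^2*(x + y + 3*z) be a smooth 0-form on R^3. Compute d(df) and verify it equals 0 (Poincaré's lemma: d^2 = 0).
d(df) = 0

Step 1: df = sum_i (∂f/∂x_i) dx_i = (y^2) dx + (y*(2*x + 3*y + 6*z)) dy + (3*y^2) dz.
Step 2: Apply d again. Using the 1-form formula, the coefficient of dx ∧ dy in d(df) is ∂^2 f/∂x ∂y - ∂^2 f/∂y ∂x = (2*y) - (2*y) = 0 (equality of mixed partials for smooth f).
Similarly for dx ∧ dz and dy ∧ dz — all coefficients vanish. So d(df) = 0.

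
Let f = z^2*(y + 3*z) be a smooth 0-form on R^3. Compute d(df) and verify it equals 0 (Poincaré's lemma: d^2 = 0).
d(df) = 0

Step 1: df = sum_i (∂f/∂x_i) dx_i = (0) dx + (z^2) dy + (z*(2*y + 9*z)) dz.
Step 2: Apply d again. Using the 1-form formula, the coefficient of dx ∧ dy in d(df) is ∂^2 f/∂x ∂y - ∂^2 f/∂y ∂x = (0) - (0) = 0 (equality of mixed partials for smooth f).
Similarly for dx ∧ dz and dy ∧ dz — all coefficients vanish. So d(df) = 0.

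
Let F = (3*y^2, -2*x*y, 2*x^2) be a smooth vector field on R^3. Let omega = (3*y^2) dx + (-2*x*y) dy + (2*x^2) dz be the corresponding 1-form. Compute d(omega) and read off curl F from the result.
d(omega) = (0) dy ∧ dz + (-4*x) dz ∧ dx + (-8*y) dx ∧ dy; curl F = (0, -4*x, -8*y)

d omega = sum_{i<j} (∂f_j/∂x_i - ∂f_i/∂x_j) dx_i ∧ dx_j. Under the identification (dy ∧ dz, dz ∧ dx, dx ∧ dy) ↔ (e_x, e_y, e_z), the coefficients are exactly the components of curl F. Compute:
  ∂R/∂y - ∂Q/∂z = (0) - (0) = 0
  ∂P/∂z - ∂R/∂x = (0) - (4*x) = -4*x
  ∂Q/∂x - ∂P/∂y = (-2*y) - (6*y) = -8*y.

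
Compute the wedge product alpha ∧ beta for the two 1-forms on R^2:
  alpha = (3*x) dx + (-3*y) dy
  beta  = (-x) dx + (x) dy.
alpha ∧ beta = (3*x*(x - y)) dx ∧ dy

Distribute the wedge, using dx_i ∧ dx_j = -dx_j ∧ dx_i and dx_i ∧ dx_i = 0. For each pair (i, j) with i < j, the coefficient of dx_i ∧ dx_j in alpha ∧ beta is (alpha_i * beta_j - alpha_j * beta_i). Collecting: alpha ∧ beta = (3*x*(x - y)) dx ∧ dy.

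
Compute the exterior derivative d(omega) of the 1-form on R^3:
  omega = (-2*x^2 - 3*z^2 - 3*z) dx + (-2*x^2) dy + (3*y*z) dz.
d(omega) = (-4*x) dx ∧ dy + (6*z + 3) dx ∧ dz + (3*z) dy ∧ dz

For a 1-form omega = sum_i f_i dx_i, the exterior derivative is
  d(omega) = sum_{i < j} (∂f_j/∂x_i - ∂f_i/∂x_j) dx_i ∧ dx_j.
  coefficient of dx ∧ dy: ∂f_2/∂x - ∂f_1/∂y = ∂(-2*x^2)/∂x - ∂(-2*x^2 - 3*z^2 - 3*z)/∂y = -4*x
  coefficient of dx ∧ dz: ∂f_3/∂x - ∂f_1/∂z = ∂(3*y*z)/∂x - ∂(-2*x^2 - 3*z^2 - 3*z)/∂z = 6*z + 3
  coefficient of dy ∧ dz: ∂f_3/∂y - ∂f_2/∂z = ∂(3*y*z)/∂y - ∂(-2*x^2)/∂z = 3*z
Assembling: d(omega) = (-4*x) dx ∧ dy + (6*z + 3) dx ∧ dz + (3*z) dy ∧ dz.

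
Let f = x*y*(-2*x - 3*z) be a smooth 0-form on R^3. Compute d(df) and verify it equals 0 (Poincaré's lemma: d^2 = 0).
d(df) = 0

Step 1: df = sum_i (∂f/∂x_i) dx_i = (y*(-4*x - 3*z)) dx + (x*(-2*x - 3*z)) dy + (-3*x*y) dz.
Step 2: Apply d again. Using the 1-form formula, the coefficient of dx ∧ dy in d(df) is ∂^2 f/∂x ∂y - ∂^2 f/∂y ∂x = (-4*x - 3*z) - (-4*x - 3*z) = 0 (equality of mixed partials for smooth f).
Similarly for dx ∧ dz and dy ∧ dz — all coefficients vanish. So d(df) = 0.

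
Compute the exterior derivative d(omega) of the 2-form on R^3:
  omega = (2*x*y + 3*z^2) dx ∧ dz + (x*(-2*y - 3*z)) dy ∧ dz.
d(omega) = (-2*x - 2*y - 3*z) dx ∧ dy ∧ dz

For a 2-form omega = sum_{i<j} g_{ij} dx_i ∧ dx_j, the exterior derivative is
  d(omega) = sum_{i<j} d(g_{ij}) ∧ dx_i ∧ dx_j = sum_{i<j, k} (∂g_{ij}/∂x_k) dx_k ∧ dx_i ∧ dx_j.
Expand each term, using dx_k ∧ dx_i ∧ dx_j = sgn(permutation) dx_{(a)} ∧ dx_{(b)} ∧ dx_{(c)} with (a < b < c) sorted:
  d(2*x*y + 3*z^2) includes (∂/∂y)(2*x*y + 3*z^2) dy = (2*x) dy, which multiplied by dx ∧ dz gives (-2*x) dx ∧ dy ∧ dz
  d(x*(-2*y - 3*z)) includes (∂/∂x)(x*(-2*y - 3*z)) dx = (-2*y - 3*z) dx, which multiplied by dy ∧ dz gives (-2*y - 3*z) dx ∧ dy ∧ dz
Collecting like 3-forms: d(omega) = (-2*x - 2*y - 3*z) dx ∧ dy ∧ dz.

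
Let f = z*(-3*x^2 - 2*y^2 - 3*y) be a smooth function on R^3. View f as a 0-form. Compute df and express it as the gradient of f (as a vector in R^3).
df = (-6*x*z) dx + (z*(-4*y - 3)) dy + (-3*x^2 - 2*y^2 - 3*y) dz; grad f = (-6*x*z, z*(-4*y - 3), -3*x^2 - 2*y^2 - 3*y)

For a 0-form f, d f = (∂f/∂x) dx + (∂f/∂y) dy + (∂f/∂z) dz. The components of the vector representation are exactly the entries of grad f in Cartesian coordinates:
  ∂f/∂x = -6*x*z
  ∂f/∂y = z*(-4*y - 3)
  ∂f/∂z = -3*x^2 - 2*y^2 - 3*y.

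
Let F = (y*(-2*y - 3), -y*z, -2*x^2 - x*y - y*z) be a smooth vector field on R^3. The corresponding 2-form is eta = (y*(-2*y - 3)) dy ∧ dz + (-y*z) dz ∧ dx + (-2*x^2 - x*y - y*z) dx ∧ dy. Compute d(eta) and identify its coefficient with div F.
d(eta) = (-y - z) dx ∧ dy ∧ dz; div F = -y - z

For a 2-form in R^3 of the form above, applying d gives a 3-form with coefficient ∂P/∂x + ∂Q/∂y + ∂R/∂z:
  ∂P/∂x = 0
  ∂Q/∂y = -z
  ∂R/∂z = -y
Sum = -y - z, which is exactly div F.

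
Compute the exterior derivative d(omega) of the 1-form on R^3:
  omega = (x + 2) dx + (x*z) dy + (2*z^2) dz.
d(omega) = (z) dx ∧ dy + (-x) dy ∧ dz

For a 1-form omega = sum_i f_i dx_i, the exterior derivative is
  d(omega) = sum_{i < j} (∂f_j/∂x_i - ∂f_i/∂x_j) dx_i ∧ dx_j.
  coefficient of dx ∧ dy: ∂f_2/∂x - ∂f_1/∂y = ∂(x*z)/∂x - ∂(x + 2)/∂y = z
  coefficient of dy ∧ dz: ∂f_3/∂y - ∂f_2/∂z = ∂(2*z^2)/∂y - ∂(x*z)/∂z = -x
Assembling: d(omega) = (z) dx ∧ dy + (-x) dy ∧ dz.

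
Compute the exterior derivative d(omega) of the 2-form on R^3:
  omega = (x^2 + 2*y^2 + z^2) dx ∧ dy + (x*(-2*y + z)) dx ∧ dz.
d(omega) = (2*x + 2*z) dx ∧ dy ∧ dz

For a 2-form omega = sum_{i<j} g_{ij} dx_i ∧ dx_j, the exterior derivative is
  d(omega) = sum_{i<j} d(g_{ij}) ∧ dx_i ∧ dx_j = sum_{i<j, k} (∂g_{ij}/∂x_k) dx_k ∧ dx_i ∧ dx_j.
Expand each term, using dx_k ∧ dx_i ∧ dx_j = sgn(permutation) dx_{(a)} ∧ dx_{(b)} ∧ dx_{(c)} with (a < b < c) sorted:
  d(x^2 + 2*y^2 + z^2) includes (∂/∂z)(x^2 + 2*y^2 + z^2) dz = (2*z) dz, which multiplied by dx ∧ dy gives (2*z) dx ∧ dy ∧ dz
  d(x*(-2*y + z)) includes (∂/∂y)(x*(-2*y + z)) dy = (-2*x) dy, which multiplied by dx ∧ dz gives (2*x) dx ∧ dy ∧ dz
Collecting like 3-forms: d(omega) = (2*x + 2*z) dx ∧ dy ∧ dz.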